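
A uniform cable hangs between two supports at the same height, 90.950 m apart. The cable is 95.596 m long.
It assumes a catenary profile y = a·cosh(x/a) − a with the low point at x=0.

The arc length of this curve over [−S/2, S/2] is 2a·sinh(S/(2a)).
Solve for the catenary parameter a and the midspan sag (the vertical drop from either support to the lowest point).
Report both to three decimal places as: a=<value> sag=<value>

a=82.763 sag=12.811

seed: a₀ = √(S³/(24(L−S))) = √(90.950³/(24·4.646)) = 82.140782
iter 1: u=0.553623  f(a)=+7.172e-02  f'(a)=-1.166e-01  a ← 82.140782 − (+7.172e-02/-1.166e-01) = 82.755738
iter 2: u=0.549509  f(a)=+8.134e-04  f'(a)=-1.140e-01  a ← 82.755738 − (+8.134e-04/-1.140e-01) = 82.762874
iter 3: u=0.549461  f(a)=+1.073e-07  f'(a)=-1.140e-01  a ← 82.762874 − (+1.073e-07/-1.140e-01) = 82.762875
iter 4: u=0.549461  f(a)=+2.842e-14  f'(a)=-1.140e-01  a ← 82.762875 − (+2.842e-14/-1.140e-01) = 82.762875
converged: |Δa| < 1e-12 after 4 iterations
sag = a·(cosh(S/(2a)) − 1) = 82.762875·(cosh(0.549461) − 1) = 12.810878
T_max/T_min = cosh(S/(2a)) = 1.154790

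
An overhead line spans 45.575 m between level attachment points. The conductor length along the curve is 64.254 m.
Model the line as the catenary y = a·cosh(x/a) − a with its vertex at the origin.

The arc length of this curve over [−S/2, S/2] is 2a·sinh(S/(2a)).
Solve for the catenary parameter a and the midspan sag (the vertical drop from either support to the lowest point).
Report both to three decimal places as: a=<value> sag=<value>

seed: a₀ = √(S³/(24(L−S))) = √(45.575³/(24·18.679)) = 14.531404
iter 1: u=1.568155  f(a)=+2.436e+00  f'(a)=-3.261e+00  a ← 14.531404 − (+2.436e+00/-3.261e+00) = 15.278331
iter 2: u=1.491491  f(a)=+2.004e-01  f'(a)=-2.745e+00  a ← 15.278331 − (+2.004e-01/-2.745e+00) = 15.351348
iter 3: u=1.484397  f(a)=+1.625e-03  f'(a)=-2.700e+00  a ← 15.351348 − (+1.625e-03/-2.700e+00) = 15.351949
iter 4: u=1.484339  f(a)=+1.088e-07  f'(a)=-2.700e+00  a ← 15.351949 − (+1.088e-07/-2.700e+00) = 15.351949
iter 5: u=1.484339  f(a)=-1.421e-14  f'(a)=-2.700e+00  a ← 15.351949 − (-1.421e-14/-2.700e+00) = 15.351949
converged: |Δa| < 1e-12 after 5 iterations
sag = a·(cosh(S/(2a)) − 1) = 15.351949·(cosh(1.484339) − 1) = 20.254602
T_max/T_min = cosh(S/(2a)) = 2.319350

a=15.352 sag=20.255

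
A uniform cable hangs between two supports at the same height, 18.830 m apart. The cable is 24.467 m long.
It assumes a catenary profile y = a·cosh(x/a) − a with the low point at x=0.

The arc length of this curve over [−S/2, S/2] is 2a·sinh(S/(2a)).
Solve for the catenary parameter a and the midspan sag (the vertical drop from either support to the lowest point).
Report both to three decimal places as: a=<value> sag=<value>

a=7.321 sag=6.936

seed: a₀ = √(S³/(24(L−S))) = √(18.830³/(24·5.637)) = 7.024992
iter 1: u=1.340215  f(a)=+5.285e-01  f'(a)=-1.912e+00  a ← 7.024992 − (+5.285e-01/-1.912e+00) = 7.301347
iter 2: u=1.289488  f(a)=+3.278e-02  f'(a)=-1.682e+00  a ← 7.301347 − (+3.278e-02/-1.682e+00) = 7.320842
iter 3: u=1.286054  f(a)=+1.446e-04  f'(a)=-1.667e+00  a ← 7.320842 − (+1.446e-04/-1.667e+00) = 7.320929
iter 4: u=1.286039  f(a)=+2.842e-09  f'(a)=-1.667e+00  a ← 7.320929 − (+2.842e-09/-1.667e+00) = 7.320929
iter 5: u=1.286039  f(a)=+7.105e-15  f'(a)=-1.667e+00  a ← 7.320929 − (+7.105e-15/-1.667e+00) = 7.320929
converged: |Δa| < 1e-12 after 5 iterations
sag = a·(cosh(S/(2a)) − 1) = 7.320929·(cosh(1.286039) − 1) = 6.935807
T_max/T_min = cosh(S/(2a)) = 1.947394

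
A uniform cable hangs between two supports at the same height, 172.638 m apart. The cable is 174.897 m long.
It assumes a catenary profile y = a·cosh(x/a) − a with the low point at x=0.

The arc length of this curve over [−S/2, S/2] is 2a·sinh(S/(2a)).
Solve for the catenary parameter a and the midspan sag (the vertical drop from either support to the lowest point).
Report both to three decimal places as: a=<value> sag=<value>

a=308.667 sag=12.148

seed: a₀ = √(S³/(24(L−S))) = √(172.638³/(24·2.259)) = 308.063935
iter 1: u=0.280198  f(a)=+8.884e-03  f'(a)=-1.478e-02  a ← 308.063935 − (+8.884e-03/-1.478e-02) = 308.664995
iter 2: u=0.279653  f(a)=+2.607e-05  f'(a)=-1.469e-02  a ← 308.664995 − (+2.607e-05/-1.469e-02) = 308.666769
iter 3: u=0.279651  f(a)=+2.259e-10  f'(a)=-1.469e-02  a ← 308.666769 − (+2.259e-10/-1.469e-02) = 308.666769
iter 4: u=0.279651  f(a)=-2.842e-14  f'(a)=-1.469e-02  a ← 308.666769 − (-2.842e-14/-1.469e-02) = 308.666769
converged: |Δa| < 1e-12 after 4 iterations
sag = a·(cosh(S/(2a)) − 1) = 308.666769·(cosh(0.279651) − 1) = 12.148465
T_max/T_min = cosh(S/(2a)) = 1.039358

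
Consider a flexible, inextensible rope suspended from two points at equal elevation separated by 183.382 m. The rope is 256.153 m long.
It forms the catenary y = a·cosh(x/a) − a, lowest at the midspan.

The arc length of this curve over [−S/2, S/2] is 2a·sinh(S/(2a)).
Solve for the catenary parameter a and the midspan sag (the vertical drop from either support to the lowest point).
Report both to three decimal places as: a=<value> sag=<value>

a=62.679 sag=79.912

seed: a₀ = √(S³/(24(L−S))) = √(183.382³/(24·72.771)) = 59.422410
iter 1: u=1.543037  f(a)=+9.171e+00  f'(a)=-3.084e+00  a ← 59.422410 − (+9.171e+00/-3.084e+00) = 62.395869
iter 2: u=1.469504  f(a)=+7.333e-01  f'(a)=-2.609e+00  a ← 62.395869 − (+7.333e-01/-2.609e+00) = 62.676934
iter 3: u=1.462915  f(a)=+5.589e-03  f'(a)=-2.569e+00  a ← 62.676934 − (+5.589e-03/-2.569e+00) = 62.679110
iter 4: u=1.462864  f(a)=+3.301e-07  f'(a)=-2.569e+00  a ← 62.679110 − (+3.301e-07/-2.569e+00) = 62.679110
iter 5: u=1.462864  f(a)=-5.684e-14  f'(a)=-2.569e+00  a ← 62.679110 − (-5.684e-14/-2.569e+00) = 62.679110
converged: |Δa| < 1e-12 after 5 iterations
sag = a·(cosh(S/(2a)) − 1) = 62.679110·(cosh(1.462864) − 1) = 79.912126
T_max/T_min = cosh(S/(2a)) = 2.274940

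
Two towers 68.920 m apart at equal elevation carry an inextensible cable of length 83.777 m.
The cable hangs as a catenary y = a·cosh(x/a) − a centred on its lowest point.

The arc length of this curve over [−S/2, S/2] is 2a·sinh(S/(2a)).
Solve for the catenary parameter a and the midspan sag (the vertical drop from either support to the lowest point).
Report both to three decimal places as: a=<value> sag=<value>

seed: a₀ = √(S³/(24(L−S))) = √(68.920³/(24·14.857)) = 30.300286
iter 1: u=1.137283  f(a)=+9.909e-01  f'(a)=-1.113e+00  a ← 30.300286 − (+9.909e-01/-1.113e+00) = 31.190224
iter 2: u=1.104833  f(a)=+4.533e-02  f'(a)=-1.014e+00  a ← 31.190224 − (+4.533e-02/-1.014e+00) = 31.234943
iter 3: u=1.103252  f(a)=+1.049e-04  f'(a)=-1.009e+00  a ← 31.234943 − (+1.049e-04/-1.009e+00) = 31.235047
iter 4: u=1.103248  f(a)=+5.653e-10  f'(a)=-1.009e+00  a ← 31.235047 − (+5.653e-10/-1.009e+00) = 31.235047
iter 5: u=1.103248  f(a)=+1.421e-14  f'(a)=-1.009e+00  a ← 31.235047 − (+1.421e-14/-1.009e+00) = 31.235047
converged: |Δa| < 1e-12 after 5 iterations
sag = a·(cosh(S/(2a)) − 1) = 31.235047·(cosh(1.103248) − 1) = 21.016982
T_max/T_min = cosh(S/(2a)) = 1.672865

a=31.235 sag=21.017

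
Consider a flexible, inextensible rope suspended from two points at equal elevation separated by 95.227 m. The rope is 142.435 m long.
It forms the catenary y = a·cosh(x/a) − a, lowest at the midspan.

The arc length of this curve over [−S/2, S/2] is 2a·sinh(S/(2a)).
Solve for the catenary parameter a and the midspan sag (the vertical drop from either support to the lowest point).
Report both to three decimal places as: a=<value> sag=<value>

seed: a₀ = √(S³/(24(L−S))) = √(95.227³/(24·47.208)) = 27.607478
iter 1: u=1.724660  f(a)=+7.539e+00  f'(a)=-4.551e+00  a ← 27.607478 − (+7.539e+00/-4.551e+00) = 29.263937
iter 2: u=1.627037  f(a)=+7.318e-01  f'(a)=-3.707e+00  a ← 29.263937 − (+7.318e-01/-3.707e+00) = 29.461354
iter 3: u=1.616134  f(a)=+8.533e-03  f'(a)=-3.621e+00  a ← 29.461354 − (+8.533e-03/-3.621e+00) = 29.463710
iter 4: u=1.616005  f(a)=+1.190e-06  f'(a)=-3.620e+00  a ← 29.463710 − (+1.190e-06/-3.620e+00) = 29.463711
iter 5: u=1.616005  f(a)=+2.842e-14  f'(a)=-3.620e+00  a ← 29.463711 − (+2.842e-14/-3.620e+00) = 29.463711
converged: |Δa| < 1e-12 after 5 iterations
sag = a·(cosh(S/(2a)) − 1) = 29.463711·(cosh(1.616005) − 1) = 47.607961
T_max/T_min = cosh(S/(2a)) = 2.615817

a=29.464 sag=47.608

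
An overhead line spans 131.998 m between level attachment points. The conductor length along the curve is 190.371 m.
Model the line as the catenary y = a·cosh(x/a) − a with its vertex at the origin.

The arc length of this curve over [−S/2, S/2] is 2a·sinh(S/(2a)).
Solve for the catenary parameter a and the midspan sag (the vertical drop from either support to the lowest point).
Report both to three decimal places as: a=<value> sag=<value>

a=42.971 sag=61.465

seed: a₀ = √(S³/(24(L−S))) = √(131.998³/(24·58.373)) = 40.517198
iter 1: u=1.628913  f(a)=+8.252e+00  f'(a)=-3.722e+00  a ← 40.517198 − (+8.252e+00/-3.722e+00) = 42.734239
iter 2: u=1.544406  f(a)=+7.257e-01  f'(a)=-3.094e+00  a ← 42.734239 − (+7.257e-01/-3.094e+00) = 42.968819
iter 3: u=1.535974  f(a)=+6.809e-03  f'(a)=-3.036e+00  a ← 42.968819 − (+6.809e-03/-3.036e+00) = 42.971062
iter 4: u=1.535894  f(a)=+6.117e-07  f'(a)=-3.035e+00  a ← 42.971062 − (+6.117e-07/-3.035e+00) = 42.971062
iter 5: u=1.535894  f(a)=+0.000e+00  f'(a)=-3.035e+00  a ← 42.971062 − (+0.000e+00/-3.035e+00) = 42.971062
converged: |Δa| < 1e-12 after 5 iterations
sag = a·(cosh(S/(2a)) − 1) = 42.971062·(cosh(1.535894) − 1) = 61.464524
T_max/T_min = cosh(S/(2a)) = 2.430370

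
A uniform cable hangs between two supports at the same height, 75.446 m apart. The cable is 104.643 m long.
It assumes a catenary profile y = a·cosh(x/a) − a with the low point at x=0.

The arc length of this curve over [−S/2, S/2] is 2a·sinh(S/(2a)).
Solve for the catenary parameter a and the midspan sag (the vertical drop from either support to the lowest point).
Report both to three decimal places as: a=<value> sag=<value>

a=26.082 sag=32.380

seed: a₀ = √(S³/(24(L−S))) = √(75.446³/(24·29.197)) = 24.755950
iter 1: u=1.523795  f(a)=+3.583e+00  f'(a)=-2.954e+00  a ← 24.755950 − (+3.583e+00/-2.954e+00) = 25.969011
iter 2: u=1.452616  f(a)=+2.802e-01  f'(a)=-2.508e+00  a ← 25.969011 − (+2.802e-01/-2.508e+00) = 26.080720
iter 3: u=1.446394  f(a)=+2.035e-03  f'(a)=-2.472e+00  a ← 26.080720 − (+2.035e-03/-2.472e+00) = 26.081544
iter 4: u=1.446348  f(a)=+1.090e-07  f'(a)=-2.472e+00  a ← 26.081544 − (+1.090e-07/-2.472e+00) = 26.081544
iter 5: u=1.446348  f(a)=-1.421e-14  f'(a)=-2.472e+00  a ← 26.081544 − (-1.421e-14/-2.472e+00) = 26.081544
converged: |Δa| < 1e-12 after 5 iterations
sag = a·(cosh(S/(2a)) − 1) = 26.081544·(cosh(1.446348) − 1) = 32.380292
T_max/T_min = cosh(S/(2a)) = 2.241502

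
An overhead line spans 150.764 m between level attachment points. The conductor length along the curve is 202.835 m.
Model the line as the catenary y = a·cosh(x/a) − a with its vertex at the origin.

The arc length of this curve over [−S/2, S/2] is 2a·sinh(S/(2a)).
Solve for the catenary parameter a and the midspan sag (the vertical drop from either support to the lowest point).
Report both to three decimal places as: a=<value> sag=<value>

seed: a₀ = √(S³/(24(L−S))) = √(150.764³/(24·52.071)) = 52.365216
iter 1: u=1.439543  f(a)=+5.669e+00  f'(a)=-2.433e+00  a ← 52.365216 − (+5.669e+00/-2.433e+00) = 54.695780
iter 2: u=1.378205  f(a)=+4.004e-01  f'(a)=-2.100e+00  a ← 54.695780 − (+4.004e-01/-2.100e+00) = 54.886468
iter 3: u=1.373417  f(a)=+2.334e-03  f'(a)=-2.076e+00  a ← 54.886468 − (+2.334e-03/-2.076e+00) = 54.887592
iter 4: u=1.373389  f(a)=+8.027e-08  f'(a)=-2.075e+00  a ← 54.887592 − (+8.027e-08/-2.075e+00) = 54.887592
iter 5: u=1.373389  f(a)=+2.842e-14  f'(a)=-2.075e+00  a ← 54.887592 − (+2.842e-14/-2.075e+00) = 54.887592
converged: |Δa| < 1e-12 after 5 iterations
sag = a·(cosh(S/(2a)) − 1) = 54.887592·(cosh(1.373389) − 1) = 60.430043
T_max/T_min = cosh(S/(2a)) = 2.100978

a=54.888 sag=60.430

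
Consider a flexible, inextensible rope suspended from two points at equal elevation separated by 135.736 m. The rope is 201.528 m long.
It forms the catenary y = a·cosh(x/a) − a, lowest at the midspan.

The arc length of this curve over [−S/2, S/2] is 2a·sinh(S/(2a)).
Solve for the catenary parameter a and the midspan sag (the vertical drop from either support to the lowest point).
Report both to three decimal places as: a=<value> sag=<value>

seed: a₀ = √(S³/(24(L−S))) = √(135.736³/(24·65.792)) = 39.797006
iter 1: u=1.705354  f(a)=+1.026e+01  f'(a)=-4.373e+00  a ← 39.797006 − (+1.026e+01/-4.373e+00) = 42.142295
iter 2: u=1.610449  f(a)=+9.766e-01  f'(a)=-3.577e+00  a ← 42.142295 − (+9.766e-01/-3.577e+00) = 42.415326
iter 3: u=1.600082  f(a)=+1.091e-02  f'(a)=-3.497e+00  a ← 42.415326 − (+1.091e-02/-3.497e+00) = 42.418445
iter 4: u=1.599964  f(a)=+1.396e-06  f'(a)=-3.496e+00  a ← 42.418445 − (+1.396e-06/-3.496e+00) = 42.418446
iter 5: u=1.599964  f(a)=+0.000e+00  f'(a)=-3.496e+00  a ← 42.418446 − (+0.000e+00/-3.496e+00) = 42.418446
converged: |Δa| < 1e-12 after 5 iterations
sag = a·(cosh(S/(2a)) − 1) = 42.418446·(cosh(1.599964) − 1) = 66.909996
T_max/T_min = cosh(S/(2a)) = 2.577380

a=42.418 sag=66.910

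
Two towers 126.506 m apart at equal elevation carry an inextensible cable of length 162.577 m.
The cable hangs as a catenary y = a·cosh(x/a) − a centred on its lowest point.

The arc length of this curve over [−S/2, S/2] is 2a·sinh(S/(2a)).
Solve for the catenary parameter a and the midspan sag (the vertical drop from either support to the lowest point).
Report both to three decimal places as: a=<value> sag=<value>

a=50.305 sag=45.290

seed: a₀ = √(S³/(24(L−S))) = √(126.506³/(24·36.071)) = 48.359519
iter 1: u=1.307974  f(a)=+3.214e+00  f'(a)=-1.763e+00  a ← 48.359519 − (+3.214e+00/-1.763e+00) = 50.182575
iter 2: u=1.260457  f(a)=+1.907e-01  f'(a)=-1.560e+00  a ← 50.182575 − (+1.907e-01/-1.560e+00) = 50.304852
iter 3: u=1.257394  f(a)=+7.649e-04  f'(a)=-1.547e+00  a ← 50.304852 − (+7.649e-04/-1.547e+00) = 50.305346
iter 4: u=1.257381  f(a)=+1.241e-08  f'(a)=-1.547e+00  a ← 50.305346 − (+1.241e-08/-1.547e+00) = 50.305346
iter 5: u=1.257381  f(a)=-2.842e-14  f'(a)=-1.547e+00  a ← 50.305346 − (-2.842e-14/-1.547e+00) = 50.305346
converged: |Δa| < 1e-12 after 5 iterations
sag = a·(cosh(S/(2a)) − 1) = 50.305346·(cosh(1.257381) − 1) = 45.289884
T_max/T_min = cosh(S/(2a)) = 1.900300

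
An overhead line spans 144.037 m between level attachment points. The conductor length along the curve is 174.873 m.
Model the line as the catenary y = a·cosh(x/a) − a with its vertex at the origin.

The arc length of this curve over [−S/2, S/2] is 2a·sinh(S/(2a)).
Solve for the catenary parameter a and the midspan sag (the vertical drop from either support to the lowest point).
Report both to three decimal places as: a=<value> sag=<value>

seed: a₀ = √(S³/(24(L−S))) = √(144.037³/(24·30.836)) = 63.544280
iter 1: u=1.133359  f(a)=+2.042e+00  f'(a)=-1.101e+00  a ← 63.544280 − (+2.042e+00/-1.101e+00) = 65.398958
iter 2: u=1.101218  f(a)=+9.282e-02  f'(a)=-1.003e+00  a ← 65.398958 − (+9.282e-02/-1.003e+00) = 65.491495
iter 3: u=1.099662  f(a)=+2.120e-04  f'(a)=-9.985e-01  a ← 65.491495 − (+2.120e-04/-9.985e-01) = 65.491708
iter 4: u=1.099658  f(a)=+1.111e-09  f'(a)=-9.984e-01  a ← 65.491708 − (+1.111e-09/-9.984e-01) = 65.491708
iter 5: u=1.099658  f(a)=+0.000e+00  f'(a)=-9.984e-01  a ← 65.491708 − (+0.000e+00/-9.984e-01) = 65.491708
converged: |Δa| < 1e-12 after 5 iterations
sag = a·(cosh(S/(2a)) − 1) = 65.491708·(cosh(1.099658) − 1) = 43.752538
T_max/T_min = cosh(S/(2a)) = 1.668062

a=65.492 sag=43.753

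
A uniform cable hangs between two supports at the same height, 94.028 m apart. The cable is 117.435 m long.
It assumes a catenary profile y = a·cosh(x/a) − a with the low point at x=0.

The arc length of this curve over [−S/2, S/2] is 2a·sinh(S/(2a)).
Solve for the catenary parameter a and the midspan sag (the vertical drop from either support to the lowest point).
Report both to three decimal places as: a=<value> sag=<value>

a=39.830 sag=31.122

seed: a₀ = √(S³/(24(L−S))) = √(94.028³/(24·23.407)) = 38.468681
iter 1: u=1.222137  f(a)=+1.812e+00  f'(a)=-1.409e+00  a ← 38.468681 − (+1.812e+00/-1.409e+00) = 39.754666
iter 2: u=1.182603  f(a)=+9.480e-02  f'(a)=-1.265e+00  a ← 39.754666 − (+9.480e-02/-1.265e+00) = 39.829625
iter 3: u=1.180378  f(a)=+2.914e-04  f'(a)=-1.257e+00  a ← 39.829625 − (+2.914e-04/-1.257e+00) = 39.829857
iter 4: u=1.180371  f(a)=+2.771e-09  f'(a)=-1.257e+00  a ← 39.829857 − (+2.771e-09/-1.257e+00) = 39.829857
iter 5: u=1.180371  f(a)=-2.842e-14  f'(a)=-1.257e+00  a ← 39.829857 − (-2.842e-14/-1.257e+00) = 39.829857
converged: |Δa| < 1e-12 after 5 iterations
sag = a·(cosh(S/(2a)) − 1) = 39.829857·(cosh(1.180371) − 1) = 31.121974
T_max/T_min = cosh(S/(2a)) = 1.781373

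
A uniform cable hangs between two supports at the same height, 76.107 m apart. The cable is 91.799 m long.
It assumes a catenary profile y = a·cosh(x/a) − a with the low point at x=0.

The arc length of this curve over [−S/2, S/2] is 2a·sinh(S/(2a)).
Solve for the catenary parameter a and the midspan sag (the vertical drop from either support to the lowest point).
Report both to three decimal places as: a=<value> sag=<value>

a=35.225 sag=22.633

seed: a₀ = √(S³/(24(L−S))) = √(76.107³/(24·15.692)) = 34.213077
iter 1: u=1.112250  f(a)=+9.997e-01  f'(a)=-1.036e+00  a ← 34.213077 − (+9.997e-01/-1.036e+00) = 35.178127
iter 2: u=1.081738  f(a)=+4.386e-02  f'(a)=-9.468e-01  a ← 35.178127 − (+4.386e-02/-9.468e-01) = 35.224449
iter 3: u=1.080315  f(a)=+9.300e-05  f'(a)=-9.428e-01  a ← 35.224449 − (+9.300e-05/-9.428e-01) = 35.224548
iter 4: u=1.080312  f(a)=+4.200e-10  f'(a)=-9.428e-01  a ← 35.224548 − (+4.200e-10/-9.428e-01) = 35.224548
iter 5: u=1.080312  f(a)=+0.000e+00  f'(a)=-9.428e-01  a ← 35.224548 − (+0.000e+00/-9.428e-01) = 35.224548
converged: |Δa| < 1e-12 after 5 iterations
sag = a·(cosh(S/(2a)) − 1) = 35.224548·(cosh(1.080312) − 1) = 22.633320
T_max/T_min = cosh(S/(2a)) = 1.642544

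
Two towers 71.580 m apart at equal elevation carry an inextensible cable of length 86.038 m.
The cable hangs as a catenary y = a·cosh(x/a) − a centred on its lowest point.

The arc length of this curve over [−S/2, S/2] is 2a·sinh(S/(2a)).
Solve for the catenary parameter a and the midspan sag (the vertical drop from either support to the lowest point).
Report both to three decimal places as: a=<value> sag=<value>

a=33.453 sag=21.042

seed: a₀ = √(S³/(24(L−S))) = √(71.580³/(24·14.458)) = 32.510811
iter 1: u=1.100865  f(a)=+9.018e-01  f'(a)=-1.002e+00  a ← 32.510811 − (+9.018e-01/-1.002e+00) = 33.410816
iter 2: u=1.071210  f(a)=+3.880e-02  f'(a)=-9.174e-01  a ← 33.410816 − (+3.880e-02/-9.174e-01) = 33.453111
iter 3: u=1.069856  f(a)=+7.900e-05  f'(a)=-9.137e-01  a ← 33.453111 − (+7.900e-05/-9.137e-01) = 33.453197
iter 4: u=1.069853  f(a)=+3.289e-10  f'(a)=-9.137e-01  a ← 33.453197 − (+3.289e-10/-9.137e-01) = 33.453197
iter 5: u=1.069853  f(a)=-1.421e-14  f'(a)=-9.137e-01  a ← 33.453197 − (-1.421e-14/-9.137e-01) = 33.453197
converged: |Δa| < 1e-12 after 5 iterations
sag = a·(cosh(S/(2a)) − 1) = 33.453197·(cosh(1.069853) − 1) = 21.042222
T_max/T_min = cosh(S/(2a)) = 1.629005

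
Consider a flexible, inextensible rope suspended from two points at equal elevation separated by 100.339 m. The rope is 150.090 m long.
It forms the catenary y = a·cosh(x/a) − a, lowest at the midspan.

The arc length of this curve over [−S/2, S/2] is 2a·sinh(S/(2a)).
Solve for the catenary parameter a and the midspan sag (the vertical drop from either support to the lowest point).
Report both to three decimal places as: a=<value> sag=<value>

a=31.043 sag=50.169

seed: a₀ = √(S³/(24(L−S))) = √(100.339³/(24·49.751)) = 29.086946
iter 1: u=1.724812  f(a)=+7.947e+00  f'(a)=-4.553e+00  a ← 29.086946 − (+7.947e+00/-4.553e+00) = 30.832419
iter 2: u=1.627167  f(a)=+7.715e-01  f'(a)=-3.708e+00  a ← 30.832419 − (+7.715e-01/-3.708e+00) = 31.040483
iter 3: u=1.616260  f(a)=+8.998e-03  f'(a)=-3.622e+00  a ← 31.040483 − (+8.998e-03/-3.622e+00) = 31.042967
iter 4: u=1.616131  f(a)=+1.256e-06  f'(a)=-3.621e+00  a ← 31.042967 − (+1.256e-06/-3.621e+00) = 31.042967
iter 5: u=1.616131  f(a)=+5.684e-14  f'(a)=-3.621e+00  a ← 31.042967 − (+5.684e-14/-3.621e+00) = 31.042967
converged: |Δa| < 1e-12 after 5 iterations
sag = a·(cosh(S/(2a)) − 1) = 31.042967·(cosh(1.616131) − 1) = 50.169211
T_max/T_min = cosh(S/(2a)) = 2.616122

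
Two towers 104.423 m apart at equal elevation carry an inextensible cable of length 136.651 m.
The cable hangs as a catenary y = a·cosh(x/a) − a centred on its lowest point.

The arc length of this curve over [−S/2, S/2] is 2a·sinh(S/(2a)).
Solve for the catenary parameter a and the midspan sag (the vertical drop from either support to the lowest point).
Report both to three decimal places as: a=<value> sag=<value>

a=40.032 sag=39.157

seed: a₀ = √(S³/(24(L−S))) = √(104.423³/(24·32.228)) = 38.368246
iter 1: u=1.360800  f(a)=+3.119e+00  f'(a)=-2.012e+00  a ← 38.368246 − (+3.119e+00/-2.012e+00) = 39.918184
iter 2: u=1.307963  f(a)=+1.990e-01  f'(a)=-1.763e+00  a ← 39.918184 − (+1.990e-01/-1.763e+00) = 40.031029
iter 3: u=1.304276  f(a)=+9.315e-04  f'(a)=-1.747e+00  a ← 40.031029 − (+9.315e-04/-1.747e+00) = 40.031562
iter 4: u=1.304258  f(a)=+2.063e-08  f'(a)=-1.746e+00  a ← 40.031562 − (+2.063e-08/-1.746e+00) = 40.031562
iter 5: u=1.304258  f(a)=-2.842e-14  f'(a)=-1.746e+00  a ← 40.031562 − (-2.842e-14/-1.746e+00) = 40.031562
converged: |Δa| < 1e-12 after 5 iterations
sag = a·(cosh(S/(2a)) − 1) = 40.031562·(cosh(1.304258) − 1) = 39.157452
T_max/T_min = cosh(S/(2a)) = 1.978164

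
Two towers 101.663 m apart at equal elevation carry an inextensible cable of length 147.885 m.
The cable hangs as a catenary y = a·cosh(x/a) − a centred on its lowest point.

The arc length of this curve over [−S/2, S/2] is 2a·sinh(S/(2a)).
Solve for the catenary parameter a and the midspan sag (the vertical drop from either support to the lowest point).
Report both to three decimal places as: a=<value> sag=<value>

seed: a₀ = √(S³/(24(L−S))) = √(101.663³/(24·46.222)) = 30.776157
iter 1: u=1.651652  f(a)=+6.730e+00  f'(a)=-3.907e+00  a ← 30.776157 − (+6.730e+00/-3.907e+00) = 32.498630
iter 2: u=1.564112  f(a)=+6.063e-01  f'(a)=-3.232e+00  a ← 32.498630 − (+6.063e-01/-3.232e+00) = 32.686221
iter 3: u=1.555135  f(a)=+5.998e-03  f'(a)=-3.169e+00  a ← 32.686221 − (+5.998e-03/-3.169e+00) = 32.688114
iter 4: u=1.555045  f(a)=+5.997e-07  f'(a)=-3.168e+00  a ← 32.688114 − (+5.997e-07/-3.168e+00) = 32.688114
iter 5: u=1.555045  f(a)=+0.000e+00  f'(a)=-3.168e+00  a ← 32.688114 − (+0.000e+00/-3.168e+00) = 32.688114
converged: |Δa| < 1e-12 after 5 iterations
sag = a·(cosh(S/(2a)) − 1) = 32.688114·(cosh(1.555045) − 1) = 48.157456
T_max/T_min = cosh(S/(2a)) = 2.473241

a=32.688 sag=48.157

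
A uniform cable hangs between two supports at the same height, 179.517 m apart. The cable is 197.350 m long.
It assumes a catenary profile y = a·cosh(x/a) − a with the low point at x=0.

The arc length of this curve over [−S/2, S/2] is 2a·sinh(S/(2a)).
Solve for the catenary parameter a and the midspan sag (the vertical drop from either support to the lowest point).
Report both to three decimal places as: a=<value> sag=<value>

seed: a₀ = √(S³/(24(L−S))) = √(179.517³/(24·17.833)) = 116.262738
iter 1: u=0.772032  f(a)=+5.391e-01  f'(a)=-3.254e-01  a ← 116.262738 − (+5.391e-01/-3.254e-01) = 117.919089
iter 2: u=0.761187  f(a)=+1.174e-02  f'(a)=-3.114e-01  a ← 117.919089 − (+1.174e-02/-3.114e-01) = 117.956775
iter 3: u=0.760944  f(a)=+5.837e-06  f'(a)=-3.111e-01  a ← 117.956775 − (+5.837e-06/-3.111e-01) = 117.956793
iter 4: u=0.760944  f(a)=+1.450e-12  f'(a)=-3.111e-01  a ← 117.956793 − (+1.450e-12/-3.111e-01) = 117.956793
converged: |Δa| < 1e-12 after 4 iterations
sag = a·(cosh(S/(2a)) − 1) = 117.956793·(cosh(0.760944) − 1) = 35.830595
T_max/T_min = cosh(S/(2a)) = 1.303760

a=117.957 sag=35.831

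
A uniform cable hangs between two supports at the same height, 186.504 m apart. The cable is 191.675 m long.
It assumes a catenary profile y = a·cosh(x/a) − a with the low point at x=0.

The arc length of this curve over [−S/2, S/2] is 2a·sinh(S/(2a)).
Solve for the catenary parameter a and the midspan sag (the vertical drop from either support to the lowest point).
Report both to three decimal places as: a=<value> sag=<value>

a=229.578 sag=19.201

seed: a₀ = √(S³/(24(L−S))) = √(186.504³/(24·5.171)) = 228.633222
iter 1: u=0.407867  f(a)=+4.318e-02  f'(a)=-4.599e-02  a ← 228.633222 − (+4.318e-02/-4.599e-02) = 229.572145
iter 2: u=0.406199  f(a)=+2.675e-04  f'(a)=-4.542e-02  a ← 229.572145 − (+2.675e-04/-4.542e-02) = 229.578033
iter 3: u=0.406189  f(a)=+1.040e-08  f'(a)=-4.542e-02  a ← 229.578033 − (+1.040e-08/-4.542e-02) = 229.578033
iter 4: u=0.406189  f(a)=+0.000e+00  f'(a)=-4.542e-02  a ← 229.578033 − (+0.000e+00/-4.542e-02) = 229.578033
converged: |Δa| < 1e-12 after 4 iterations
sag = a·(cosh(S/(2a)) − 1) = 229.578033·(cosh(0.406189) − 1) = 19.200784
T_max/T_min = cosh(S/(2a)) = 1.083635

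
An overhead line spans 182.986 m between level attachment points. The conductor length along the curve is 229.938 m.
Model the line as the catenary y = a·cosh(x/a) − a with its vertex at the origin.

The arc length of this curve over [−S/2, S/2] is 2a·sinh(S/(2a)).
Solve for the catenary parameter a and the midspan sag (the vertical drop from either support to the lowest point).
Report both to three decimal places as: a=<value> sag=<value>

a=76.424 sag=61.629

seed: a₀ = √(S³/(24(L−S))) = √(182.986³/(24·46.952)) = 73.738471
iter 1: u=1.240777  f(a)=+3.750e+00  f'(a)=-1.481e+00  a ← 73.738471 − (+3.750e+00/-1.481e+00) = 76.270886
iter 2: u=1.199580  f(a)=+2.018e-01  f'(a)=-1.325e+00  a ← 76.270886 − (+2.018e-01/-1.325e+00) = 76.423188
iter 3: u=1.197189  f(a)=+6.583e-04  f'(a)=-1.316e+00  a ← 76.423188 − (+6.583e-04/-1.316e+00) = 76.423688
iter 4: u=1.197181  f(a)=+7.055e-09  f'(a)=-1.316e+00  a ← 76.423688 − (+7.055e-09/-1.316e+00) = 76.423688
iter 5: u=1.197181  f(a)=-5.684e-14  f'(a)=-1.316e+00  a ← 76.423688 − (-5.684e-14/-1.316e+00) = 76.423688
converged: |Δa| < 1e-12 after 5 iterations
sag = a·(cosh(S/(2a)) − 1) = 76.423688·(cosh(1.197181) − 1) = 61.628661
T_max/T_min = cosh(S/(2a)) = 1.806408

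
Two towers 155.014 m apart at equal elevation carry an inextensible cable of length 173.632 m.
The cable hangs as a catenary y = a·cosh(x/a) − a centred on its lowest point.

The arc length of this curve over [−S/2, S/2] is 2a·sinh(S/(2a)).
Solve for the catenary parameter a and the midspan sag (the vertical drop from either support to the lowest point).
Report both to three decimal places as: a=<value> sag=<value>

seed: a₀ = √(S³/(24(L−S))) = √(155.014³/(24·18.618)) = 91.302832
iter 1: u=0.848900  f(a)=+6.825e-01  f'(a)=-4.380e-01  a ← 91.302832 − (+6.825e-01/-4.380e-01) = 92.861016
iter 2: u=0.834656  f(a)=+1.786e-02  f'(a)=-4.153e-01  a ← 92.861016 − (+1.786e-02/-4.153e-01) = 92.904025
iter 3: u=0.834270  f(a)=+1.297e-05  f'(a)=-4.147e-01  a ← 92.904025 − (+1.297e-05/-4.147e-01) = 92.904056
iter 4: u=0.834269  f(a)=+6.850e-12  f'(a)=-4.147e-01  a ← 92.904056 − (+6.850e-12/-4.147e-01) = 92.904056
converged: |Δa| < 1e-12 after 4 iterations
sag = a·(cosh(S/(2a)) − 1) = 92.904056·(cosh(0.834269) − 1) = 34.250108
T_max/T_min = cosh(S/(2a)) = 1.368661

a=92.904 sag=34.250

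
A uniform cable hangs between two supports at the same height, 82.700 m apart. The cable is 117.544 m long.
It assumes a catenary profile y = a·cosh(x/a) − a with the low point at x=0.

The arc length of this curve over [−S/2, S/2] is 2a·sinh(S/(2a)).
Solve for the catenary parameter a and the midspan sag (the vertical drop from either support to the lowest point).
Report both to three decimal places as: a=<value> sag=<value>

seed: a₀ = √(S³/(24(L−S))) = √(82.700³/(24·34.844)) = 26.006903
iter 1: u=1.589962  f(a)=+4.679e+00  f'(a)=-3.421e+00  a ← 26.006903 − (+4.679e+00/-3.421e+00) = 27.374553
iter 2: u=1.510527  f(a)=+3.944e-01  f'(a)=-2.867e+00  a ← 27.374553 − (+3.944e-01/-2.867e+00) = 27.512148
iter 3: u=1.502972  f(a)=+3.373e-03  f'(a)=-2.818e+00  a ← 27.512148 − (+3.373e-03/-2.818e+00) = 27.513345
iter 4: u=1.502907  f(a)=+2.513e-07  f'(a)=-2.817e+00  a ← 27.513345 − (+2.513e-07/-2.817e+00) = 27.513345
iter 5: u=1.502907  f(a)=+1.421e-14  f'(a)=-2.817e+00  a ← 27.513345 − (+1.421e-14/-2.817e+00) = 27.513345
converged: |Δa| < 1e-12 after 5 iterations
sag = a·(cosh(S/(2a)) − 1) = 27.513345·(cosh(1.502907) − 1) = 37.379892
T_max/T_min = cosh(S/(2a)) = 2.358610

a=27.513 sag=37.380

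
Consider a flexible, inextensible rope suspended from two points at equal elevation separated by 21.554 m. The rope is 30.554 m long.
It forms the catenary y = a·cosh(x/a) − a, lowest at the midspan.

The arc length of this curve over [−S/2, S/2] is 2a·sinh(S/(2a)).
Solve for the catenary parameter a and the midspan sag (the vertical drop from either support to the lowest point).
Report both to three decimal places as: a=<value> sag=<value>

seed: a₀ = √(S³/(24(L−S))) = √(21.554³/(24·9.000)) = 6.808712
iter 1: u=1.582825  f(a)=+1.197e+00  f'(a)=-3.368e+00  a ← 6.808712 − (+1.197e+00/-3.368e+00) = 7.164119
iter 2: u=1.504302  f(a)=+1.001e-01  f'(a)=-2.826e+00  a ← 7.164119 − (+1.001e-01/-2.826e+00) = 7.199542
iter 3: u=1.496901  f(a)=+8.415e-04  f'(a)=-2.779e+00  a ← 7.199542 − (+8.415e-04/-2.779e+00) = 7.199845
iter 4: u=1.496838  f(a)=+6.055e-08  f'(a)=-2.779e+00  a ← 7.199845 − (+6.055e-08/-2.779e+00) = 7.199845
iter 5: u=1.496838  f(a)=-3.553e-15  f'(a)=-2.779e+00  a ← 7.199845 − (-3.553e-15/-2.779e+00) = 7.199845
converged: |Δa| < 1e-12 after 5 iterations
sag = a·(cosh(S/(2a)) − 1) = 7.199845·(cosh(1.496838) − 1) = 9.688746
T_max/T_min = cosh(S/(2a)) = 2.345688

a=7.200 sag=9.689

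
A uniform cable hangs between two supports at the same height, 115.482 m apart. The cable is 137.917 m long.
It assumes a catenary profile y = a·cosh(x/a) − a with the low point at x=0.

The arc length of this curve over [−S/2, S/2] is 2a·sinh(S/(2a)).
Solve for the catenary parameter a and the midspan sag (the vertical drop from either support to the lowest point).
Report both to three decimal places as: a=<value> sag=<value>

a=54.975 sag=33.215

seed: a₀ = √(S³/(24(L−S))) = √(115.482³/(24·22.435)) = 53.481402
iter 1: u=1.079646  f(a)=+1.344e+00  f'(a)=-9.409e-01  a ← 53.481402 − (+1.344e+00/-9.409e-01) = 54.910226
iter 2: u=1.051553  f(a)=+5.576e-02  f'(a)=-8.644e-01  a ← 54.910226 − (+5.576e-02/-8.644e-01) = 54.974739
iter 3: u=1.050319  f(a)=+1.051e-04  f'(a)=-8.611e-01  a ← 54.974739 − (+1.051e-04/-8.611e-01) = 54.974861
iter 4: u=1.050316  f(a)=+3.751e-10  f'(a)=-8.611e-01  a ← 54.974861 − (+3.751e-10/-8.611e-01) = 54.974861
iter 5: u=1.050316  f(a)=+0.000e+00  f'(a)=-8.611e-01  a ← 54.974861 − (+0.000e+00/-8.611e-01) = 54.974861
converged: |Δa| < 1e-12 after 5 iterations
sag = a·(cosh(S/(2a)) − 1) = 54.974861·(cosh(1.050316) − 1) = 33.215332
T_max/T_min = cosh(S/(2a)) = 1.604191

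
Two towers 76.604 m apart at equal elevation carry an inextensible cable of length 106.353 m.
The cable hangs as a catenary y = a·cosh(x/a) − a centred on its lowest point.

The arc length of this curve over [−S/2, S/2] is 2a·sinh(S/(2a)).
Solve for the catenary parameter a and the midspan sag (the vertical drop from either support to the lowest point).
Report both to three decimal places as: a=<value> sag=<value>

a=26.440 sag=32.947

seed: a₀ = √(S³/(24(L−S))) = √(76.604³/(24·29.749)) = 25.092005
iter 1: u=1.526462  f(a)=+3.665e+00  f'(a)=-2.972e+00  a ← 25.092005 − (+3.665e+00/-2.972e+00) = 26.325139
iter 2: u=1.454959  f(a)=+2.875e-01  f'(a)=-2.522e+00  a ← 26.325139 − (+2.875e-01/-2.522e+00) = 26.439111
iter 3: u=1.448687  f(a)=+2.102e-03  f'(a)=-2.485e+00  a ← 26.439111 − (+2.102e-03/-2.485e+00) = 26.439956
iter 4: u=1.448641  f(a)=+1.141e-07  f'(a)=-2.485e+00  a ← 26.439956 − (+1.141e-07/-2.485e+00) = 26.439956
iter 5: u=1.448641  f(a)=+0.000e+00  f'(a)=-2.485e+00  a ← 26.439956 − (+0.000e+00/-2.485e+00) = 26.439956
converged: |Δa| < 1e-12 after 5 iterations
sag = a·(cosh(S/(2a)) − 1) = 26.439956·(cosh(1.448641) − 1) = 32.947007
T_max/T_min = cosh(S/(2a)) = 2.246107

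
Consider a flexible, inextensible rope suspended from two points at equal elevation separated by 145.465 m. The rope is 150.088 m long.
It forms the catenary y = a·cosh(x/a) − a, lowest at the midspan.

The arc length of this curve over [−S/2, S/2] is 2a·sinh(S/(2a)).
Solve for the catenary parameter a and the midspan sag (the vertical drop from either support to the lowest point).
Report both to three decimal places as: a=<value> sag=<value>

seed: a₀ = √(S³/(24(L−S))) = √(145.465³/(24·4.623)) = 166.559803
iter 1: u=0.436675  f(a)=+4.428e-02  f'(a)=-5.658e-02  a ← 166.559803 − (+4.428e-02/-5.658e-02) = 167.342404
iter 2: u=0.434633  f(a)=+3.140e-04  f'(a)=-5.578e-02  a ← 167.342404 − (+3.140e-04/-5.578e-02) = 167.348034
iter 3: u=0.434618  f(a)=+1.604e-08  f'(a)=-5.577e-02  a ← 167.348034 − (+1.604e-08/-5.577e-02) = 167.348034
iter 4: u=0.434618  f(a)=+0.000e+00  f'(a)=-5.577e-02  a ← 167.348034 − (+0.000e+00/-5.577e-02) = 167.348034
converged: |Δa| < 1e-12 after 4 iterations
sag = a·(cosh(S/(2a)) − 1) = 167.348034·(cosh(0.434618) − 1) = 16.055800
T_max/T_min = cosh(S/(2a)) = 1.095943

a=167.348 sag=16.056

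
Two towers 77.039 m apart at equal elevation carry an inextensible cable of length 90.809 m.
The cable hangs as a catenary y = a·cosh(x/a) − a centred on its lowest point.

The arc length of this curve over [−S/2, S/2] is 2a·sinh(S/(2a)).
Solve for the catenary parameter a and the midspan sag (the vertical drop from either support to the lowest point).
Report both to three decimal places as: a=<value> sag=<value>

a=38.154 sag=21.153

seed: a₀ = √(S³/(24(L−S))) = √(77.039³/(24·13.770)) = 37.195754
iter 1: u=1.035589  f(a)=+7.575e-01  f'(a)=-8.229e-01  a ← 37.195754 − (+7.575e-01/-8.229e-01) = 38.116281
iter 2: u=1.010579  f(a)=+2.903e-02  f'(a)=-7.609e-01  a ← 38.116281 − (+2.903e-02/-7.609e-01) = 38.154435
iter 3: u=1.009568  f(a)=+4.641e-05  f'(a)=-7.585e-01  a ← 38.154435 − (+4.641e-05/-7.585e-01) = 38.154497
iter 4: u=1.009566  f(a)=+1.190e-10  f'(a)=-7.585e-01  a ← 38.154497 − (+1.190e-10/-7.585e-01) = 38.154497
iter 5: u=1.009566  f(a)=-1.421e-14  f'(a)=-7.585e-01  a ← 38.154497 − (-1.421e-14/-7.585e-01) = 38.154497
converged: |Δa| < 1e-12 after 5 iterations
sag = a·(cosh(S/(2a)) − 1) = 38.154497·(cosh(1.009566) − 1) = 21.152621
T_max/T_min = cosh(S/(2a)) = 1.554394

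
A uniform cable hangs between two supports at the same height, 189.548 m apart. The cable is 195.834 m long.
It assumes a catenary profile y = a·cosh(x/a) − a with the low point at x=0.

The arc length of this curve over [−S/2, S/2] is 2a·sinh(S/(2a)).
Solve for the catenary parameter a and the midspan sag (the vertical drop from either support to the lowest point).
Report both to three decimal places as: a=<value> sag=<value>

seed: a₀ = √(S³/(24(L−S))) = √(189.548³/(24·6.286)) = 212.464316
iter 1: u=0.446070  f(a)=+6.284e-02  f'(a)=-6.036e-02  a ← 212.464316 − (+6.284e-02/-6.036e-02) = 213.505371
iter 2: u=0.443895  f(a)=+4.648e-04  f'(a)=-5.947e-02  a ← 213.505371 − (+4.648e-04/-5.947e-02) = 213.513188
iter 3: u=0.443879  f(a)=+2.586e-08  f'(a)=-5.946e-02  a ← 213.513188 − (+2.586e-08/-5.946e-02) = 213.513188
iter 4: u=0.443879  f(a)=+0.000e+00  f'(a)=-5.946e-02  a ← 213.513188 − (+0.000e+00/-5.946e-02) = 213.513188
converged: |Δa| < 1e-12 after 4 iterations
sag = a·(cosh(S/(2a)) − 1) = 213.513188·(cosh(0.443879) − 1) = 21.381725
T_max/T_min = cosh(S/(2a)) = 1.100142

a=213.513 sag=21.382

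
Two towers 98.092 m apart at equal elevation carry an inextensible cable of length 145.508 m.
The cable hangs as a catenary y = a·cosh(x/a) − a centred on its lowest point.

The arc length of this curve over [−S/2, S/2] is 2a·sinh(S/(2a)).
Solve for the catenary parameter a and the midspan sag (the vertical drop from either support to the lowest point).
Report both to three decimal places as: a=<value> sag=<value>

seed: a₀ = √(S³/(24(L−S))) = √(98.092³/(24·47.416)) = 28.799325
iter 1: u=1.703026  f(a)=+7.370e+00  f'(a)=-4.352e+00  a ← 28.799325 − (+7.370e+00/-4.352e+00) = 30.492796
iter 2: u=1.608445  f(a)=+7.001e-01  f'(a)=-3.561e+00  a ← 30.492796 − (+7.001e-01/-3.561e+00) = 30.689384
iter 3: u=1.598142  f(a)=+7.782e-03  f'(a)=-3.483e+00  a ← 30.689384 − (+7.782e-03/-3.483e+00) = 30.691618
iter 4: u=1.598026  f(a)=+9.849e-07  f'(a)=-3.482e+00  a ← 30.691618 − (+9.849e-07/-3.482e+00) = 30.691618
iter 5: u=1.598026  f(a)=+0.000e+00  f'(a)=-3.482e+00  a ← 30.691618 − (+0.000e+00/-3.482e+00) = 30.691618
converged: |Δa| < 1e-12 after 5 iterations
sag = a·(cosh(S/(2a)) − 1) = 30.691618·(cosh(1.598026) − 1) = 48.271157
T_max/T_min = cosh(S/(2a)) = 2.572780

a=30.692 sag=48.271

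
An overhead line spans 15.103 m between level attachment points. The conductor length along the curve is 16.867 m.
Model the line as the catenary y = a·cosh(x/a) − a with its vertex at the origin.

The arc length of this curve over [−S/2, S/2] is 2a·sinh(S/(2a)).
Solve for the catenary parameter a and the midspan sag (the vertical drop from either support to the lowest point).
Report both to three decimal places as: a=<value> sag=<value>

a=9.175 sag=3.287

seed: a₀ = √(S³/(24(L−S))) = √(15.103³/(24·1.764)) = 9.020693
iter 1: u=0.837131  f(a)=+6.285e-02  f'(a)=-4.192e-01  a ← 9.020693 − (+6.285e-02/-4.192e-01) = 9.170623
iter 2: u=0.823445  f(a)=+1.601e-03  f'(a)=-3.981e-01  a ← 9.170623 − (+1.601e-03/-3.981e-01) = 9.174645
iter 3: u=0.823084  f(a)=+1.099e-06  f'(a)=-3.975e-01  a ← 9.174645 − (+1.099e-06/-3.975e-01) = 9.174648
iter 4: u=0.823083  f(a)=+5.187e-13  f'(a)=-3.975e-01  a ← 9.174648 − (+5.187e-13/-3.975e-01) = 9.174648
converged: |Δa| < 1e-12 after 4 iterations
sag = a·(cosh(S/(2a)) − 1) = 9.174648·(cosh(0.823083) − 1) = 3.287217
T_max/T_min = cosh(S/(2a)) = 1.358294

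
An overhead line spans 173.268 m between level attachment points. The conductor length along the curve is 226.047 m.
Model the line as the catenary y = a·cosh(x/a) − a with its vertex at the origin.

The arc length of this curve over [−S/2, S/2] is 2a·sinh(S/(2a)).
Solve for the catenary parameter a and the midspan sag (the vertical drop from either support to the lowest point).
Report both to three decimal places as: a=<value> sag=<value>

seed: a₀ = √(S³/(24(L−S))) = √(173.268³/(24·52.779)) = 64.082780
iter 1: u=1.351908  f(a)=+5.038e+00  f'(a)=-1.969e+00  a ← 64.082780 − (+5.038e+00/-1.969e+00) = 66.642159
iter 2: u=1.299988  f(a)=+3.176e-01  f'(a)=-1.728e+00  a ← 66.642159 − (+3.176e-01/-1.728e+00) = 66.825982
iter 3: u=1.296412  f(a)=+1.449e-03  f'(a)=-1.712e+00  a ← 66.825982 − (+1.449e-03/-1.712e+00) = 66.826829
iter 4: u=1.296396  f(a)=+3.049e-08  f'(a)=-1.712e+00  a ← 66.826829 − (+3.049e-08/-1.712e+00) = 66.826829
iter 5: u=1.296396  f(a)=-2.842e-14  f'(a)=-1.712e+00  a ← 66.826829 − (-2.842e-14/-1.712e+00) = 66.826829
converged: |Δa| < 1e-12 after 5 iterations
sag = a·(cosh(S/(2a)) − 1) = 66.826829·(cosh(1.296396) − 1) = 64.474872
T_max/T_min = cosh(S/(2a)) = 1.964805

a=66.827 sag=64.475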